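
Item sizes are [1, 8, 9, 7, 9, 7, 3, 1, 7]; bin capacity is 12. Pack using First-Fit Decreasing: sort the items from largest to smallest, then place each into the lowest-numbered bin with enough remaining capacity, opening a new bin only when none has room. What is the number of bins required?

6 bins

Sorted descending: 9, 9, 8, 7, 7, 7, 3, 1, 1.
bin 1: place 9, 3 left
bin 2: place 9, 3 left
bin 3: place 8, 4 left
bin 4: place 7, 5 left
bin 5: place 7, 5 left
bin 6: place 7, 5 left
bin 1: place 3, 0 left
bin 2: place 1, 2 left
bin 2: place 1, 1 left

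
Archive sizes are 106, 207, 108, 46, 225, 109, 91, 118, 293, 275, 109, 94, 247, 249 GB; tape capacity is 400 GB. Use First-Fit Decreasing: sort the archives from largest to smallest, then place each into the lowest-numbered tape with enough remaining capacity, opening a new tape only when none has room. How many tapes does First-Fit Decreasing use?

6 tapes

Sorted descending: 293, 275, 249, 247, 225, 207, 118, 109, 109, 108, 106, 94, 91, 46.
tape 1: place 293 GB, 107 GB left
tape 2: place 275 GB, 125 GB left
tape 3: place 249 GB, 151 GB left
tape 4: place 247 GB, 153 GB left
tape 5: place 225 GB, 175 GB left
tape 6: place 207 GB, 193 GB left
tape 2: place 118 GB, 7 GB left
tape 3: place 109 GB, 42 GB left
tape 4: place 109 GB, 44 GB left
tape 5: place 108 GB, 67 GB left
tape 1: place 106 GB, 1 GB left
tape 6: place 94 GB, 99 GB left
tape 6: place 91 GB, 8 GB left
tape 5: place 46 GB, 21 GB left
Final tapes: [293,106] [275,118] [249,109] [247,109] [225,108,46] [207,94,91].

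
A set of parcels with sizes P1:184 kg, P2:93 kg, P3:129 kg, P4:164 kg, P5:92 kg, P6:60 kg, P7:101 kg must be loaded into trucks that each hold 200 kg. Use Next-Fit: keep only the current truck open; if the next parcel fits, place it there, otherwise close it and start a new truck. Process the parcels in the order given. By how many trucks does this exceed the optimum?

1

Next-Fit: [184] [93] [129] [164] [92,60] [101] → 6 trucks.
Total size 823 kg; any packing needs at least ⌈823/200⌉ = 5 trucks.
An optimal packing achieves that bound: [184] [164] [129,60] [101,93] [92] → 5 trucks.
Excess: 6 − 5 = 1.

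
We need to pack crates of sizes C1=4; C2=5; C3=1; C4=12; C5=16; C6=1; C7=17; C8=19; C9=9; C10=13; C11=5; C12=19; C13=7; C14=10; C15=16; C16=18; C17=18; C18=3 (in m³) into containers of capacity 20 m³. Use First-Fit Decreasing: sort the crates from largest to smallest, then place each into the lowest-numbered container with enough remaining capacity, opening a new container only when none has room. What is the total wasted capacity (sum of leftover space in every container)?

27

Sorted descending: 19, 19, 18, 18, 17, 16, 16, 13, 12, 10, 9, 7, 5, 5, 4, 3, 1, 1.
19 m³ → container 1 (remaining 1 m³)
19 m³ → container 2 (remaining 1 m³)
18 m³ → container 3 (remaining 2 m³)
18 m³ → container 4 (remaining 2 m³)
17 m³ → container 5 (remaining 3 m³)
16 m³ → container 6 (remaining 4 m³)
16 m³ → container 7 (remaining 4 m³)
13 m³ → container 8 (remaining 7 m³)
12 m³ → container 9 (remaining 8 m³)
10 m³ → container 10 (remaining 10 m³)
9 m³ → container 10 (remaining 1 m³)
7 m³ → container 8 (remaining 0 m³)
5 m³ → container 9 (remaining 3 m³)
5 m³ → container 11 (remaining 15 m³)
4 m³ → container 6 (remaining 0 m³)
3 m³ → container 5 (remaining 0 m³)
1 m³ → container 1 (remaining 0 m³)
1 m³ → container 2 (remaining 0 m³)
11 containers × 20 m³ = 220 m³; used 193 m³; unused 27 m³.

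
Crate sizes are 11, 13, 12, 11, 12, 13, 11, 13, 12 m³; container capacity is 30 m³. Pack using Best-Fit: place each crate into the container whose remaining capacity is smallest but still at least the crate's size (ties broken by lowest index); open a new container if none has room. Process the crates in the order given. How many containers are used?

5

11 m³ → container 1 (remaining 19 m³)
13 m³ → container 1 (remaining 6 m³)
12 m³ → container 2 (remaining 18 m³)
11 m³ → container 2 (remaining 7 m³)
12 m³ → container 3 (remaining 18 m³)
13 m³ → container 3 (remaining 5 m³)
11 m³ → container 4 (remaining 19 m³)
13 m³ → container 4 (remaining 6 m³)
12 m³ → container 5 (remaining 18 m³)
Final containers: [11,13] [12,11] [12,13] [11,13] [12].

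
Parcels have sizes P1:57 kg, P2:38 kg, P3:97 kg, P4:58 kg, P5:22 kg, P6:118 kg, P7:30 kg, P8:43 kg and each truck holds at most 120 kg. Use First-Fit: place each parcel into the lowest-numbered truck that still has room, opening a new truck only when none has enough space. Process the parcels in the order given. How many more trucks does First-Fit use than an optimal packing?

First-Fit: [57,38,22] [97] [58,30] [118] [43] → 5 trucks.
Total size 463 kg; any packing needs at least ⌈463/120⌉ = 4 trucks.
An optimal packing achieves that bound: [118] [97,22] [58,57] [43,38,30] → 4 trucks.
Excess: 5 − 4 = 1.

1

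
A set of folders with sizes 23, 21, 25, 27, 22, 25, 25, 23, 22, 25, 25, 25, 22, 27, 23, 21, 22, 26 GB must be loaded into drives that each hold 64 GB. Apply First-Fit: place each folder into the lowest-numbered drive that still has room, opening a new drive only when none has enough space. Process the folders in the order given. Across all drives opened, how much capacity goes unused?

147

drive 1: place 23 GB, 41 GB left
drive 1: place 21 GB, 20 GB left
drive 2: place 25 GB, 39 GB left
drive 2: place 27 GB, 12 GB left
drive 3: place 22 GB, 42 GB left
drive 3: place 25 GB, 17 GB left
drive 4: place 25 GB, 39 GB left
drive 4: place 23 GB, 16 GB left
drive 5: place 22 GB, 42 GB left
drive 5: place 25 GB, 17 GB left
drive 6: place 25 GB, 39 GB left
drive 6: place 25 GB, 14 GB left
drive 7: place 22 GB, 42 GB left
drive 7: place 27 GB, 15 GB left
drive 8: place 23 GB, 41 GB left
drive 8: place 21 GB, 20 GB left
drive 9: place 22 GB, 42 GB left
drive 9: place 26 GB, 16 GB left
9 drives × 64 GB = 576 GB; used 429 GB; unused 147 GB.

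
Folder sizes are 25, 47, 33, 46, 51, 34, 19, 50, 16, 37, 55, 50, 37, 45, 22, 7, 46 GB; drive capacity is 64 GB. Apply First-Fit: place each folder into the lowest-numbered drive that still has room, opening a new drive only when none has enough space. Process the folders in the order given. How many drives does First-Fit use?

12

Put 25 GB in drive 1; 39 GB remain.
Put 47 GB in drive 2; 17 GB remain.
Put 33 GB in drive 1; 6 GB remain.
Put 46 GB in drive 3; 18 GB remain.
Put 51 GB in drive 4; 13 GB remain.
Put 34 GB in drive 5; 30 GB remain.
Put 19 GB in drive 5; 11 GB remain.
Put 50 GB in drive 6; 14 GB remain.
Put 16 GB in drive 2; 1 GB remain.
Put 37 GB in drive 7; 27 GB remain.
Put 55 GB in drive 8; 9 GB remain.
Put 50 GB in drive 9; 14 GB remain.
Put 37 GB in drive 10; 27 GB remain.
Put 45 GB in drive 11; 19 GB remain.
Put 22 GB in drive 7; 5 GB remain.
Put 7 GB in drive 3; 11 GB remain.
Put 46 GB in drive 12; 18 GB remain.
Final drives: [25,33] [47,16] [46,7] [51] [34,19] [50] [37,22] [55] [50] [37] [45] [46].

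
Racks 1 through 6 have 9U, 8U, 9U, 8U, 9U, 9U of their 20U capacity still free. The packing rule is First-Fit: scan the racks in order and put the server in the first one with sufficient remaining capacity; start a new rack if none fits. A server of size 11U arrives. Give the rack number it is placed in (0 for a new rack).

0

No rack has ≥ 11U free, so a new rack is opened.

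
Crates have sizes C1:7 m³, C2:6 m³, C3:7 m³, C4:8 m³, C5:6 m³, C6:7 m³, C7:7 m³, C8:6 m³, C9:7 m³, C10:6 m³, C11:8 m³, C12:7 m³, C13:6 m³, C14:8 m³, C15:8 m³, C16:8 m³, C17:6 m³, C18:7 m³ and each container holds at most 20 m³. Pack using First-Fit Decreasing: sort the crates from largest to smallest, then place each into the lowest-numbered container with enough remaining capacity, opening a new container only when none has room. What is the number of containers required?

Sorted descending: 8, 8, 8, 8, 8, 7, 7, 7, 7, 7, 7, 7, 6, 6, 6, 6, 6, 6.
container 1: place 8 m³, 12 m³ left
container 1: place 8 m³, 4 m³ left
container 2: place 8 m³, 12 m³ left
container 2: place 8 m³, 4 m³ left
container 3: place 8 m³, 12 m³ left
container 3: place 7 m³, 5 m³ left
container 4: place 7 m³, 13 m³ left
container 4: place 7 m³, 6 m³ left
container 5: place 7 m³, 13 m³ left
container 5: place 7 m³, 6 m³ left
container 6: place 7 m³, 13 m³ left
container 6: place 7 m³, 6 m³ left
container 4: place 6 m³, 0 m³ left
container 5: place 6 m³, 0 m³ left
container 6: place 6 m³, 0 m³ left
container 7: place 6 m³, 14 m³ left
container 7: place 6 m³, 8 m³ left
container 7: place 6 m³, 2 m³ left
Final containers: [8,8] [8,8] [8,7] [7,7,6] [7,7,6] [7,7,6] [6,6,6].

7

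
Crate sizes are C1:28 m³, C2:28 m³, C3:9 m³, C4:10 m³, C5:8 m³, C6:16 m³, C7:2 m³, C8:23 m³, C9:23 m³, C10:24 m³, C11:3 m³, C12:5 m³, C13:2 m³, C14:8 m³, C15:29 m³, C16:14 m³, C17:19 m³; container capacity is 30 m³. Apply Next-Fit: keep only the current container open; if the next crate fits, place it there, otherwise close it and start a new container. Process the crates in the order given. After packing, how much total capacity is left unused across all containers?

C1 (28 m³) → container 1 (remaining 2 m³)
C2 (28 m³) → container 2 (remaining 2 m³)
C3 (9 m³) → container 3 (remaining 21 m³)
C4 (10 m³) → container 3 (remaining 11 m³)
C5 (8 m³) → container 3 (remaining 3 m³)
C6 (16 m³) → container 4 (remaining 14 m³)
C7 (2 m³) → container 4 (remaining 12 m³)
C8 (23 m³) → container 5 (remaining 7 m³)
C9 (23 m³) → container 6 (remaining 7 m³)
C10 (24 m³) → container 7 (remaining 6 m³)
C11 (3 m³) → container 7 (remaining 3 m³)
C12 (5 m³) → container 8 (remaining 25 m³)
C13 (2 m³) → container 8 (remaining 23 m³)
C14 (8 m³) → container 8 (remaining 15 m³)
C15 (29 m³) → container 9 (remaining 1 m³)
C16 (14 m³) → container 10 (remaining 16 m³)
C17 (19 m³) → container 11 (remaining 11 m³)
11 containers × 30 m³ = 330 m³; used 251 m³; unused 79 m³.

79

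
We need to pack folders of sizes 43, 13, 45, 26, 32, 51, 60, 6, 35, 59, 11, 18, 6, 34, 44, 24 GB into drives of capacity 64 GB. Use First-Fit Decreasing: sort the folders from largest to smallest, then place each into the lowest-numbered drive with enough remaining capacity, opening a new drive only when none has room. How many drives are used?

9

Sorted descending: 60, 59, 51, 45, 44, 43, 35, 34, 32, 26, 24, 18, 13, 11, 6, 6.
60 GB → drive 1 (remaining 4 GB)
59 GB → drive 2 (remaining 5 GB)
51 GB → drive 3 (remaining 13 GB)
45 GB → drive 4 (remaining 19 GB)
44 GB → drive 5 (remaining 20 GB)
43 GB → drive 6 (remaining 21 GB)
35 GB → drive 7 (remaining 29 GB)
34 GB → drive 8 (remaining 30 GB)
32 GB → drive 9 (remaining 32 GB)
26 GB → drive 7 (remaining 3 GB)
24 GB → drive 8 (remaining 6 GB)
18 GB → drive 4 (remaining 1 GB)
13 GB → drive 3 (remaining 0 GB)
11 GB → drive 5 (remaining 9 GB)
6 GB → drive 5 (remaining 3 GB)
6 GB → drive 6 (remaining 15 GB)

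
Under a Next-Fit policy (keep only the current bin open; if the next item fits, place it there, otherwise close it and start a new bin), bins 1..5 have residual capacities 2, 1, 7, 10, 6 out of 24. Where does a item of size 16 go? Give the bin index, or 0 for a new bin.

Next-Fit only looks at bin 5, which has 6 free.
16 does not fit, so a new bin is opened.

0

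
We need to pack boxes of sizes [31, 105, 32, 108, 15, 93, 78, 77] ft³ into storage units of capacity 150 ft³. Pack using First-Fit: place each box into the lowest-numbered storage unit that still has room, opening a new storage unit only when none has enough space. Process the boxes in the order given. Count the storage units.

5

storage unit 1: place 31 ft³, 119 ft³ left
storage unit 1: place 105 ft³, 14 ft³ left
storage unit 2: place 32 ft³, 118 ft³ left
storage unit 2: place 108 ft³, 10 ft³ left
storage unit 3: place 15 ft³, 135 ft³ left
storage unit 3: place 93 ft³, 42 ft³ left
storage unit 4: place 78 ft³, 72 ft³ left
storage unit 5: place 77 ft³, 73 ft³ left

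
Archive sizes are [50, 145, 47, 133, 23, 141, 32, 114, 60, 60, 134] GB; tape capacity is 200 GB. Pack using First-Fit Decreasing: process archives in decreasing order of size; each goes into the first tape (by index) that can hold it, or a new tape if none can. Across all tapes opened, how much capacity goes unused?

Sorted descending: 145, 141, 134, 133, 114, 60, 60, 50, 47, 32, 23.
Put 145 GB in tape 1; 55 GB remain.
Put 141 GB in tape 2; 59 GB remain.
Put 134 GB in tape 3; 66 GB remain.
Put 133 GB in tape 4; 67 GB remain.
Put 114 GB in tape 5; 86 GB remain.
Put 60 GB in tape 3; 6 GB remain.
Put 60 GB in tape 4; 7 GB remain.
Put 50 GB in tape 1; 5 GB remain.
Put 47 GB in tape 2; 12 GB remain.
Put 32 GB in tape 5; 54 GB remain.
Put 23 GB in tape 5; 31 GB remain.
5 tapes × 200 GB = 1000 GB; used 939 GB; unused 61 GB.

61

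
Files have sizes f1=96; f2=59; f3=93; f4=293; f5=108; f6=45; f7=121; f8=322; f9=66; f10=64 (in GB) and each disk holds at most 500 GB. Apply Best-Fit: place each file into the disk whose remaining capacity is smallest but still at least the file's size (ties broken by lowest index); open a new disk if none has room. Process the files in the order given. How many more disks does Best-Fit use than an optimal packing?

Best-Fit: [96,59,93,121,66,64] [293,108,45] [322] → 3 disks.
Total size 1267 GB; any packing needs at least ⌈1267/500⌉ = 3 disks.
So 3 is already optimal.

0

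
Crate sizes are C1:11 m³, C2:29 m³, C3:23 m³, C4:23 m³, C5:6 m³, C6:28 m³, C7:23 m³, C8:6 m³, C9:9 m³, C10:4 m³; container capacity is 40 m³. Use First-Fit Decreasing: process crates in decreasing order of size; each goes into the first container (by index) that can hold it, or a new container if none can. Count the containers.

Sorted descending: 29, 28, 23, 23, 23, 11, 9, 6, 6, 4.
29 m³ → container 1 (remaining 11 m³)
28 m³ → container 2 (remaining 12 m³)
23 m³ → container 3 (remaining 17 m³)
23 m³ → container 4 (remaining 17 m³)
23 m³ → container 5 (remaining 17 m³)
11 m³ → container 1 (remaining 0 m³)
9 m³ → container 2 (remaining 3 m³)
6 m³ → container 3 (remaining 11 m³)
6 m³ → container 3 (remaining 5 m³)
4 m³ → container 3 (remaining 1 m³)

5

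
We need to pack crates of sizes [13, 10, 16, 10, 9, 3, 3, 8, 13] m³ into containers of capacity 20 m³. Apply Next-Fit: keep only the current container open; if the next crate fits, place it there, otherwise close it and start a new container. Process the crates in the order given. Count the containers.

13 m³ → container 1 (remaining 7 m³)
10 m³ → container 2 (remaining 10 m³)
16 m³ → container 3 (remaining 4 m³)
10 m³ → container 4 (remaining 10 m³)
9 m³ → container 4 (remaining 1 m³)
3 m³ → container 5 (remaining 17 m³)
3 m³ → container 5 (remaining 14 m³)
8 m³ → container 5 (remaining 6 m³)
13 m³ → container 6 (remaining 7 m³)
Final containers: [13] [10] [16] [10,9] [3,3,8] [13].

6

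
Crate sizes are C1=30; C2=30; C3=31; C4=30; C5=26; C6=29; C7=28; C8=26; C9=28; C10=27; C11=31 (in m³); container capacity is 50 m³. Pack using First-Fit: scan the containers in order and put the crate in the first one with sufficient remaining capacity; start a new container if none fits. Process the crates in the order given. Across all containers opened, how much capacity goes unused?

234

container 1: place C1 (30 m³), 20 m³ left
container 2: place C2 (30 m³), 20 m³ left
container 3: place C3 (31 m³), 19 m³ left
container 4: place C4 (30 m³), 20 m³ left
container 5: place C5 (26 m³), 24 m³ left
container 6: place C6 (29 m³), 21 m³ left
container 7: place C7 (28 m³), 22 m³ left
container 8: place C8 (26 m³), 24 m³ left
container 9: place C9 (28 m³), 22 m³ left
container 10: place C10 (27 m³), 23 m³ left
container 11: place C11 (31 m³), 19 m³ left
11 containers × 50 m³ = 550 m³; used 316 m³; unused 234 m³.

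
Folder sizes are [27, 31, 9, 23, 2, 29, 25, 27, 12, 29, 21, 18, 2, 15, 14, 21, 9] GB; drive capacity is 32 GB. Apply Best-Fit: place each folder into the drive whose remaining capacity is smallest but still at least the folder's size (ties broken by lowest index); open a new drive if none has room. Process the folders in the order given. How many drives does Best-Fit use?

Put 27 GB in drive 1; 5 GB remain.
Put 31 GB in drive 2; 1 GB remain.
Put 9 GB in drive 3; 23 GB remain.
Put 23 GB in drive 3; 0 GB remain.
Put 2 GB in drive 1; 3 GB remain.
Put 29 GB in drive 4; 3 GB remain.
Put 25 GB in drive 5; 7 GB remain.
Put 27 GB in drive 6; 5 GB remain.
Put 12 GB in drive 7; 20 GB remain.
Put 29 GB in drive 8; 3 GB remain.
Put 21 GB in drive 9; 11 GB remain.
Put 18 GB in drive 7; 2 GB remain.
Put 2 GB in drive 7; 0 GB remain.
Put 15 GB in drive 10; 17 GB remain.
Put 14 GB in drive 10; 3 GB remain.
Put 21 GB in drive 11; 11 GB remain.
Put 9 GB in drive 9; 2 GB remain.

11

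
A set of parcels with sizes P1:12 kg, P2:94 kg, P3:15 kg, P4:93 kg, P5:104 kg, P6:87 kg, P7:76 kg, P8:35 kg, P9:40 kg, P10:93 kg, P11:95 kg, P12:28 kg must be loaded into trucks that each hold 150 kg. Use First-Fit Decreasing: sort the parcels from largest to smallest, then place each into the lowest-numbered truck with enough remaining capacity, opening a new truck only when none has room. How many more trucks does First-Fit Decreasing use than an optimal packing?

0

First-Fit Decreasing: [104,40] [95,35,15] [94,28,12] [93] [93] [87] [76] → 7 trucks.
7 parcels exceed 75 kg (half the capacity), and no two of those can share a truck, so at least 7 trucks are needed.
So 7 is already optimal.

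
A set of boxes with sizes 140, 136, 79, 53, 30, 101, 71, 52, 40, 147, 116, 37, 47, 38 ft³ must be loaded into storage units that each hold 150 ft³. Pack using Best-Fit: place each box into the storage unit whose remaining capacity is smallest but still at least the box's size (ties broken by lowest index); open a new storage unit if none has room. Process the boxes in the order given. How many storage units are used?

storage unit 1: place 140 ft³, 10 ft³ left
storage unit 2: place 136 ft³, 14 ft³ left
storage unit 3: place 79 ft³, 71 ft³ left
storage unit 3: place 53 ft³, 18 ft³ left
storage unit 4: place 30 ft³, 120 ft³ left
storage unit 4: place 101 ft³, 19 ft³ left
storage unit 5: place 71 ft³, 79 ft³ left
storage unit 5: place 52 ft³, 27 ft³ left
storage unit 6: place 40 ft³, 110 ft³ left
storage unit 7: place 147 ft³, 3 ft³ left
storage unit 8: place 116 ft³, 34 ft³ left
storage unit 6: place 37 ft³, 73 ft³ left
storage unit 6: place 47 ft³, 26 ft³ left
storage unit 9: place 38 ft³, 112 ft³ left

9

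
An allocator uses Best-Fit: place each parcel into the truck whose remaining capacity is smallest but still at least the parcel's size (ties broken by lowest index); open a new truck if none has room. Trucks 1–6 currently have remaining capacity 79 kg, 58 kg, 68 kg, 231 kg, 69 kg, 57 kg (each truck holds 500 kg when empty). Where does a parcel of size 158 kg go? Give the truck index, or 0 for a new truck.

Trucks with room: truck 4 (231 kg).
Tightest fit is truck 4 with 231 kg free.

4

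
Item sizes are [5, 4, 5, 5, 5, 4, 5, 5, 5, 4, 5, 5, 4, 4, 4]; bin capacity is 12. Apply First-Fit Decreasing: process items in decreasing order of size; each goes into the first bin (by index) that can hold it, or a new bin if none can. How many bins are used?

7 bins

Sorted descending: 5, 5, 5, 5, 5, 5, 5, 5, 5, 4, 4, 4, 4, 4, 4.
5 → bin 1 (remaining 7)
5 → bin 1 (remaining 2)
5 → bin 2 (remaining 7)
5 → bin 2 (remaining 2)
5 → bin 3 (remaining 7)
5 → bin 3 (remaining 2)
5 → bin 4 (remaining 7)
5 → bin 4 (remaining 2)
5 → bin 5 (remaining 7)
4 → bin 5 (remaining 3)
4 → bin 6 (remaining 8)
4 → bin 6 (remaining 4)
4 → bin 6 (remaining 0)
4 → bin 7 (remaining 8)
4 → bin 7 (remaining 4)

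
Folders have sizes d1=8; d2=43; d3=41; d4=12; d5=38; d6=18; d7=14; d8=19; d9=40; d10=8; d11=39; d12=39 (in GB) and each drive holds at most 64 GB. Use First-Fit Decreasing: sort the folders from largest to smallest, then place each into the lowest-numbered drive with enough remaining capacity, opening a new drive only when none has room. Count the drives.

Sorted descending: 43, 41, 40, 39, 39, 38, 19, 18, 14, 12, 8, 8.
drive 1: place 43 GB, 21 GB left
drive 2: place 41 GB, 23 GB left
drive 3: place 40 GB, 24 GB left
drive 4: place 39 GB, 25 GB left
drive 5: place 39 GB, 25 GB left
drive 6: place 38 GB, 26 GB left
drive 1: place 19 GB, 2 GB left
drive 2: place 18 GB, 5 GB left
drive 3: place 14 GB, 10 GB left
drive 4: place 12 GB, 13 GB left
drive 3: place 8 GB, 2 GB left
drive 4: place 8 GB, 5 GB left

6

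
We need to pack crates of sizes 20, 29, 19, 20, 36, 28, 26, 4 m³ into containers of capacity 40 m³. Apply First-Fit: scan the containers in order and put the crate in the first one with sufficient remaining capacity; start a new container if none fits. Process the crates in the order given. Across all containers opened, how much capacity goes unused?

20 m³ → container 1 (remaining 20 m³)
29 m³ → container 2 (remaining 11 m³)
19 m³ → container 1 (remaining 1 m³)
20 m³ → container 3 (remaining 20 m³)
36 m³ → container 4 (remaining 4 m³)
28 m³ → container 5 (remaining 12 m³)
26 m³ → container 6 (remaining 14 m³)
4 m³ → container 2 (remaining 7 m³)
6 containers × 40 m³ = 240 m³; used 182 m³; unused 58 m³.

58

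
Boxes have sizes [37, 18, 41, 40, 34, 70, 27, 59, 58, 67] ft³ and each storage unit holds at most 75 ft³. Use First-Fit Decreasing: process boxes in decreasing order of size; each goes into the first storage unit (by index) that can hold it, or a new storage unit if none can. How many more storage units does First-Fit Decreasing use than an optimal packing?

0

First-Fit Decreasing: [70] [67] [59] [58] [41,34] [40,27] [37,18] → 7 storage units.
Total size 451 ft³; any packing needs at least ⌈451/75⌉ = 7 storage units.
So 7 is already optimal.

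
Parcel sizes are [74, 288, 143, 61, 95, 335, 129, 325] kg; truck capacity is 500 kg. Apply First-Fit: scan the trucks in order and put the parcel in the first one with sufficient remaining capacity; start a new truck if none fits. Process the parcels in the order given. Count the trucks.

4

truck 1: place 74 kg, 426 kg left
truck 1: place 288 kg, 138 kg left
truck 2: place 143 kg, 357 kg left
truck 1: place 61 kg, 77 kg left
truck 2: place 95 kg, 262 kg left
truck 3: place 335 kg, 165 kg left
truck 2: place 129 kg, 133 kg left
truck 4: place 325 kg, 175 kg left
Final trucks: [74,288,61] [143,95,129] [335] [325].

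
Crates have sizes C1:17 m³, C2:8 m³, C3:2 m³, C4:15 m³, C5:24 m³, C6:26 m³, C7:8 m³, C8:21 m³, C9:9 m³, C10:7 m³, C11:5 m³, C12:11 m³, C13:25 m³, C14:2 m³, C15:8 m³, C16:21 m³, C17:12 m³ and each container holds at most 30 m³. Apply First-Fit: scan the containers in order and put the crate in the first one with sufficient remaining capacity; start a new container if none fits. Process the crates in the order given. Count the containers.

C1 (17 m³) → container 1 (remaining 13 m³)
C2 (8 m³) → container 1 (remaining 5 m³)
C3 (2 m³) → container 1 (remaining 3 m³)
C4 (15 m³) → container 2 (remaining 15 m³)
C5 (24 m³) → container 3 (remaining 6 m³)
C6 (26 m³) → container 4 (remaining 4 m³)
C7 (8 m³) → container 2 (remaining 7 m³)
C8 (21 m³) → container 5 (remaining 9 m³)
C9 (9 m³) → container 5 (remaining 0 m³)
C10 (7 m³) → container 2 (remaining 0 m³)
C11 (5 m³) → container 3 (remaining 1 m³)
C12 (11 m³) → container 6 (remaining 19 m³)
C13 (25 m³) → container 7 (remaining 5 m³)
C14 (2 m³) → container 1 (remaining 1 m³)
C15 (8 m³) → container 6 (remaining 11 m³)
C16 (21 m³) → container 8 (remaining 9 m³)
C17 (12 m³) → container 9 (remaining 18 m³)

9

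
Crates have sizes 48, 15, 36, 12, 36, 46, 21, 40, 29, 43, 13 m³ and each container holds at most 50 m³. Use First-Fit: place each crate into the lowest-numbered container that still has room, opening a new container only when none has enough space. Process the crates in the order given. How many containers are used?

48 m³ → container 1 (remaining 2 m³)
15 m³ → container 2 (remaining 35 m³)
36 m³ → container 3 (remaining 14 m³)
12 m³ → container 2 (remaining 23 m³)
36 m³ → container 4 (remaining 14 m³)
46 m³ → container 5 (remaining 4 m³)
21 m³ → container 2 (remaining 2 m³)
40 m³ → container 6 (remaining 10 m³)
29 m³ → container 7 (remaining 21 m³)
43 m³ → container 8 (remaining 7 m³)
13 m³ → container 3 (remaining 1 m³)
Final containers: [48] [15,12,21] [36,13] [36] [46] [40] [29] [43].

8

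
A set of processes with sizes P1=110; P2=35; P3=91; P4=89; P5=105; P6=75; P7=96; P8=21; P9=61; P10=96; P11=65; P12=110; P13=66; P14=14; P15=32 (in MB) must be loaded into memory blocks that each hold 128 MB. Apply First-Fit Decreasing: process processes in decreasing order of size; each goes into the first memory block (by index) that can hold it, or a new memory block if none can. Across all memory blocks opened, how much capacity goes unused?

Sorted descending: 110, 110, 105, 96, 96, 91, 89, 75, 66, 65, 61, 35, 32, 21, 14.
Put 110 MB in memory block 1; 18 MB remain.
Put 110 MB in memory block 2; 18 MB remain.
Put 105 MB in memory block 3; 23 MB remain.
Put 96 MB in memory block 4; 32 MB remain.
Put 96 MB in memory block 5; 32 MB remain.
Put 91 MB in memory block 6; 37 MB remain.
Put 89 MB in memory block 7; 39 MB remain.
Put 75 MB in memory block 8; 53 MB remain.
Put 66 MB in memory block 9; 62 MB remain.
Put 65 MB in memory block 10; 63 MB remain.
Put 61 MB in memory block 9; 1 MB remain.
Put 35 MB in memory block 6; 2 MB remain.
Put 32 MB in memory block 4; 0 MB remain.
Put 21 MB in memory block 3; 2 MB remain.
Put 14 MB in memory block 1; 4 MB remain.
10 memory blocks × 128 MB = 1280 MB; used 1066 MB; unused 214 MB.

214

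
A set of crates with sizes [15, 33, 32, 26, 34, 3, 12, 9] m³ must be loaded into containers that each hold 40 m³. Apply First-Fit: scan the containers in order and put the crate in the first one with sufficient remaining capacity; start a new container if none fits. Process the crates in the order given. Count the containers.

15 m³ → container 1 (remaining 25 m³)
33 m³ → container 2 (remaining 7 m³)
32 m³ → container 3 (remaining 8 m³)
26 m³ → container 4 (remaining 14 m³)
34 m³ → container 5 (remaining 6 m³)
3 m³ → container 1 (remaining 22 m³)
12 m³ → container 1 (remaining 10 m³)
9 m³ → container 1 (remaining 1 m³)
Final containers: [15,3,12,9] [33] [32] [26] [34].

5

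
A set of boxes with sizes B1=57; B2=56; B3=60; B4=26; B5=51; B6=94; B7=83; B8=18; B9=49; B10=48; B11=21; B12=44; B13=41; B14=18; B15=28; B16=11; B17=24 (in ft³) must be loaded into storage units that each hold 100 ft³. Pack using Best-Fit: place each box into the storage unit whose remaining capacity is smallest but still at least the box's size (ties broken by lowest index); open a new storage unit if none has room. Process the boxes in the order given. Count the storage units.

8 storage units

storage unit 1: place B1 (57 ft³), 43 ft³ left
storage unit 2: place B2 (56 ft³), 44 ft³ left
storage unit 3: place B3 (60 ft³), 40 ft³ left
storage unit 3: place B4 (26 ft³), 14 ft³ left
storage unit 4: place B5 (51 ft³), 49 ft³ left
storage unit 5: place B6 (94 ft³), 6 ft³ left
storage unit 6: place B7 (83 ft³), 17 ft³ left
storage unit 1: place B8 (18 ft³), 25 ft³ left
storage unit 4: place B9 (49 ft³), 0 ft³ left
storage unit 7: place B10 (48 ft³), 52 ft³ left
storage unit 1: place B11 (21 ft³), 4 ft³ left
storage unit 2: place B12 (44 ft³), 0 ft³ left
storage unit 7: place B13 (41 ft³), 11 ft³ left
storage unit 8: place B14 (18 ft³), 82 ft³ left
storage unit 8: place B15 (28 ft³), 54 ft³ left
storage unit 7: place B16 (11 ft³), 0 ft³ left
storage unit 8: place B17 (24 ft³), 30 ft³ left
Final storage units: [57,18,21] [56,44] [60,26] [51,49] [94] [83] [48,41,11] [18,28,24].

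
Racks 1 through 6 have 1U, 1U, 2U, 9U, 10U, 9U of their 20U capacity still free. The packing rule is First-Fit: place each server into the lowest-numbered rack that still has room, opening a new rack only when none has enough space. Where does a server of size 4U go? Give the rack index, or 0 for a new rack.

Racks with room: rack 4 (9U), rack 5 (10U), rack 6 (9U).
The first with room is rack 4.

4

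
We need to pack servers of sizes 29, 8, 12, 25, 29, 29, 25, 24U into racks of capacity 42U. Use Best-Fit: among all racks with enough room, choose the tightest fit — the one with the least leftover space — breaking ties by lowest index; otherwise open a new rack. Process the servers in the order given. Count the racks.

6

rack 1: place 29U, 13U left
rack 1: place 8U, 5U left
rack 2: place 12U, 30U left
rack 2: place 25U, 5U left
rack 3: place 29U, 13U left
rack 4: place 29U, 13U left
rack 5: place 25U, 17U left
rack 6: place 24U, 18U left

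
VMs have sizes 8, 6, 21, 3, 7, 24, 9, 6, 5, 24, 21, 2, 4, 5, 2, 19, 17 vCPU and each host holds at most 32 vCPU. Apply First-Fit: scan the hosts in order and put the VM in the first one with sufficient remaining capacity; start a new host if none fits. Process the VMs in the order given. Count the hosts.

8 vCPU → host 1 (remaining 24 vCPU)
6 vCPU → host 1 (remaining 18 vCPU)
21 vCPU → host 2 (remaining 11 vCPU)
3 vCPU → host 1 (remaining 15 vCPU)
7 vCPU → host 1 (remaining 8 vCPU)
24 vCPU → host 3 (remaining 8 vCPU)
9 vCPU → host 2 (remaining 2 vCPU)
6 vCPU → host 1 (remaining 2 vCPU)
5 vCPU → host 3 (remaining 3 vCPU)
24 vCPU → host 4 (remaining 8 vCPU)
21 vCPU → host 5 (remaining 11 vCPU)
2 vCPU → host 1 (remaining 0 vCPU)
4 vCPU → host 4 (remaining 4 vCPU)
5 vCPU → host 5 (remaining 6 vCPU)
2 vCPU → host 2 (remaining 0 vCPU)
19 vCPU → host 6 (remaining 13 vCPU)
17 vCPU → host 7 (remaining 15 vCPU)

7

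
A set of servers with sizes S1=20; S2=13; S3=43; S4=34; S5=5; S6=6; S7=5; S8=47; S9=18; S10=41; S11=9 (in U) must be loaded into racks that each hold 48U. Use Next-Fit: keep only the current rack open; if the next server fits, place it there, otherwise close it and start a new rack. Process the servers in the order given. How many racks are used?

8

Put S1 (20U) in rack 1; 28U remain.
Put S2 (13U) in rack 1; 15U remain.
Put S3 (43U) in rack 2; 5U remain.
Put S4 (34U) in rack 3; 14U remain.
Put S5 (5U) in rack 3; 9U remain.
Put S6 (6U) in rack 3; 3U remain.
Put S7 (5U) in rack 4; 43U remain.
Put S8 (47U) in rack 5; 1U remain.
Put S9 (18U) in rack 6; 30U remain.
Put S10 (41U) in rack 7; 7U remain.
Put S11 (9U) in rack 8; 39U remain.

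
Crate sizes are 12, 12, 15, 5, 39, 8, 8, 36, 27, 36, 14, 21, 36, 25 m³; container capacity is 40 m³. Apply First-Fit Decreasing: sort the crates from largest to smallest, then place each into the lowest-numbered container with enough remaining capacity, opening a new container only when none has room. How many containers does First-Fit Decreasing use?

Sorted descending: 39, 36, 36, 36, 27, 25, 21, 15, 14, 12, 12, 8, 8, 5.
39 m³ → container 1 (remaining 1 m³)
36 m³ → container 2 (remaining 4 m³)
36 m³ → container 3 (remaining 4 m³)
36 m³ → container 4 (remaining 4 m³)
27 m³ → container 5 (remaining 13 m³)
25 m³ → container 6 (remaining 15 m³)
21 m³ → container 7 (remaining 19 m³)
15 m³ → container 6 (remaining 0 m³)
14 m³ → container 7 (remaining 5 m³)
12 m³ → container 5 (remaining 1 m³)
12 m³ → container 8 (remaining 28 m³)
8 m³ → container 8 (remaining 20 m³)
8 m³ → container 8 (remaining 12 m³)
5 m³ → container 7 (remaining 0 m³)

8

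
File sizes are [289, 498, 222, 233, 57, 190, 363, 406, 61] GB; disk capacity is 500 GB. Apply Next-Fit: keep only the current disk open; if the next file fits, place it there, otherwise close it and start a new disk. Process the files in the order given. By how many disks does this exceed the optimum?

Next-Fit: [289] [498] [222,233] [57,190] [363] [406,61] → 6 disks.
Total size 2319 GB; any packing needs at least ⌈2319/500⌉ = 5 disks.
An optimal packing achieves that bound: [498] [406,61] [363,57] [289,190] [233,222] → 5 disks.
Excess: 6 − 5 = 1.

1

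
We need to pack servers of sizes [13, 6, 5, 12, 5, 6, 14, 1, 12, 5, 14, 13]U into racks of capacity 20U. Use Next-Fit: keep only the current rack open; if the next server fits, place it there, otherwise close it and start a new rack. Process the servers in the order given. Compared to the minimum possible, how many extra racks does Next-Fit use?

1

Next-Fit: [13,6] [5,12] [5,6] [14,1] [12,5] [14] [13] → 7 racks.
Total size 106U; any packing needs at least ⌈106/20⌉ = 6 racks.
An optimal packing achieves that bound: [14,6] [14,6] [13,5,1] [13,5] [12,5] [12] → 6 racks.
Excess: 7 − 6 = 1.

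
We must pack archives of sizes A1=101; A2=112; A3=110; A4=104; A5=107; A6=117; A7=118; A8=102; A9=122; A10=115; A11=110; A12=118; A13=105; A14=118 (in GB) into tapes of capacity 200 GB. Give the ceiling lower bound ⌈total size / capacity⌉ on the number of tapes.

Total size = 101 + 112 + 110 + 104 + 107 + 117 + 118 + 102 + 122 + 115 + 110 + 118 + 105 + 118 = 1559 GB.
⌈1559 / 200⌉ = 8.

8 tapes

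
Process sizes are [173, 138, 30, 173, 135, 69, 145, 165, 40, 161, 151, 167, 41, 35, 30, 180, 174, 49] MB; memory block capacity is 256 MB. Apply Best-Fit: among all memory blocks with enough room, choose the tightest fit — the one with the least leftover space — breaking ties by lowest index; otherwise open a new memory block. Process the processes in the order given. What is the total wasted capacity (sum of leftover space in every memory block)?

760

Put 173 MB in memory block 1; 83 MB remain.
Put 138 MB in memory block 2; 118 MB remain.
Put 30 MB in memory block 1; 53 MB remain.
Put 173 MB in memory block 3; 83 MB remain.
Put 135 MB in memory block 4; 121 MB remain.
Put 69 MB in memory block 3; 14 MB remain.
Put 145 MB in memory block 5; 111 MB remain.
Put 165 MB in memory block 6; 91 MB remain.
Put 40 MB in memory block 1; 13 MB remain.
Put 161 MB in memory block 7; 95 MB remain.
Put 151 MB in memory block 8; 105 MB remain.
Put 167 MB in memory block 9; 89 MB remain.
Put 41 MB in memory block 9; 48 MB remain.
Put 35 MB in memory block 9; 13 MB remain.
Put 30 MB in memory block 6; 61 MB remain.
Put 180 MB in memory block 10; 76 MB remain.
Put 174 MB in memory block 11; 82 MB remain.
Put 49 MB in memory block 6; 12 MB remain.
11 memory blocks × 256 MB = 2816 MB; used 2056 MB; unused 760 MB.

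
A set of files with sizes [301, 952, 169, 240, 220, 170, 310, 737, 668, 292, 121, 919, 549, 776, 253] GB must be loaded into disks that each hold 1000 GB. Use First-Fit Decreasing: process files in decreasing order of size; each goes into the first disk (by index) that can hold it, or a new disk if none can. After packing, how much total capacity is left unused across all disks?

323

Sorted descending: 952, 919, 776, 737, 668, 549, 310, 301, 292, 253, 240, 220, 170, 169, 121.
disk 1: place 952 GB, 48 GB left
disk 2: place 919 GB, 81 GB left
disk 3: place 776 GB, 224 GB left
disk 4: place 737 GB, 263 GB left
disk 5: place 668 GB, 332 GB left
disk 6: place 549 GB, 451 GB left
disk 5: place 310 GB, 22 GB left
disk 6: place 301 GB, 150 GB left
disk 7: place 292 GB, 708 GB left
disk 4: place 253 GB, 10 GB left
disk 7: place 240 GB, 468 GB left
disk 3: place 220 GB, 4 GB left
disk 7: place 170 GB, 298 GB left
disk 7: place 169 GB, 129 GB left
disk 6: place 121 GB, 29 GB left
7 disks × 1000 GB = 7000 GB; used 6677 GB; unused 323 GB.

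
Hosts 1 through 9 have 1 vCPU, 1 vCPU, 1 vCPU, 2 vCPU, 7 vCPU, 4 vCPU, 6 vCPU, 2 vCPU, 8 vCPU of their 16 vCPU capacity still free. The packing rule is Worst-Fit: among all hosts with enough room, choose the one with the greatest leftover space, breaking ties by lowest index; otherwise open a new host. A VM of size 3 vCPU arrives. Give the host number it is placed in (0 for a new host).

9

Hosts with room: host 5 (7 vCPU), host 6 (4 vCPU), host 7 (6 vCPU), host 9 (8 vCPU).
Most room is host 9 with 8 vCPU free.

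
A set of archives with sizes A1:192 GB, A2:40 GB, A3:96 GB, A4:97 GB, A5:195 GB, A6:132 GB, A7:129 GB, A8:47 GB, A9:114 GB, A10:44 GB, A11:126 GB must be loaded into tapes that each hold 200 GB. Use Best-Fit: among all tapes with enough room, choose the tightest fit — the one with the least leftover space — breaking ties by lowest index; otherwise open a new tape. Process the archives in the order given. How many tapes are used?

8

tape 1: place A1 (192 GB), 8 GB left
tape 2: place A2 (40 GB), 160 GB left
tape 2: place A3 (96 GB), 64 GB left
tape 3: place A4 (97 GB), 103 GB left
tape 4: place A5 (195 GB), 5 GB left
tape 5: place A6 (132 GB), 68 GB left
tape 6: place A7 (129 GB), 71 GB left
tape 2: place A8 (47 GB), 17 GB left
tape 7: place A9 (114 GB), 86 GB left
tape 5: place A10 (44 GB), 24 GB left
tape 8: place A11 (126 GB), 74 GB left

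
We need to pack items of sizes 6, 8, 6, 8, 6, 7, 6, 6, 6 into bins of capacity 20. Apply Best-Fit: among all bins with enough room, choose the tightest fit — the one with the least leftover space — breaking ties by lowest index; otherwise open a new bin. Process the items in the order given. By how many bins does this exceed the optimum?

Best-Fit: [6,8,6] [8,6,6] [7,6,6] → 3 bins.
Total size 59; any packing needs at least ⌈59/20⌉ = 3 bins.
So 3 is already optimal.

0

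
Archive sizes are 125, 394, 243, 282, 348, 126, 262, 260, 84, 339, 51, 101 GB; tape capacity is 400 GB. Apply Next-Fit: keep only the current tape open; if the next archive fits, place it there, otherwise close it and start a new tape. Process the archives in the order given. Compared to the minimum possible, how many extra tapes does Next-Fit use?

Next-Fit: [125] [394] [243] [282] [348] [126,262] [260,84] [339,51] [101] → 9 tapes.
Total size 2615 GB; any packing needs at least ⌈2615/400⌉ = 7 tapes.
An optimal packing achieves that bound: [394] [348,51] [339] [282,101] [262,126] [260,125] [243,84] → 7 tapes.
Excess: 9 − 7 = 2.

2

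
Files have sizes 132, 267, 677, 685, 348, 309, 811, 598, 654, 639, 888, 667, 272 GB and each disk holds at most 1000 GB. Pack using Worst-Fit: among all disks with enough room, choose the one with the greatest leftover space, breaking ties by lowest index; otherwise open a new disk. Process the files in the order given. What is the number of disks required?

9

disk 1: place 132 GB, 868 GB left
disk 1: place 267 GB, 601 GB left
disk 2: place 677 GB, 323 GB left
disk 3: place 685 GB, 315 GB left
disk 1: place 348 GB, 253 GB left
disk 2: place 309 GB, 14 GB left
disk 4: place 811 GB, 189 GB left
disk 5: place 598 GB, 402 GB left
disk 6: place 654 GB, 346 GB left
disk 7: place 639 GB, 361 GB left
disk 8: place 888 GB, 112 GB left
disk 9: place 667 GB, 333 GB left
disk 5: place 272 GB, 130 GB left
Final disks: [132,267,348] [677,309] [685] [811] [598,272] [654] [639] [888] [667].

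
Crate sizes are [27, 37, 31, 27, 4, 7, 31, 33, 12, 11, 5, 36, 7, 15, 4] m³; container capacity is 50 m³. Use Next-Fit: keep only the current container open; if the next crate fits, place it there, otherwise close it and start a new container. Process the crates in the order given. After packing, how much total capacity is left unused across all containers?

163

Put 27 m³ in container 1; 23 m³ remain.
Put 37 m³ in container 2; 13 m³ remain.
Put 31 m³ in container 3; 19 m³ remain.
Put 27 m³ in container 4; 23 m³ remain.
Put 4 m³ in container 4; 19 m³ remain.
Put 7 m³ in container 4; 12 m³ remain.
Put 31 m³ in container 5; 19 m³ remain.
Put 33 m³ in container 6; 17 m³ remain.
Put 12 m³ in container 6; 5 m³ remain.
Put 11 m³ in container 7; 39 m³ remain.
Put 5 m³ in container 7; 34 m³ remain.
Put 36 m³ in container 8; 14 m³ remain.
Put 7 m³ in container 8; 7 m³ remain.
Put 15 m³ in container 9; 35 m³ remain.
Put 4 m³ in container 9; 31 m³ remain.
9 containers × 50 m³ = 450 m³; used 287 m³; unused 163 m³.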